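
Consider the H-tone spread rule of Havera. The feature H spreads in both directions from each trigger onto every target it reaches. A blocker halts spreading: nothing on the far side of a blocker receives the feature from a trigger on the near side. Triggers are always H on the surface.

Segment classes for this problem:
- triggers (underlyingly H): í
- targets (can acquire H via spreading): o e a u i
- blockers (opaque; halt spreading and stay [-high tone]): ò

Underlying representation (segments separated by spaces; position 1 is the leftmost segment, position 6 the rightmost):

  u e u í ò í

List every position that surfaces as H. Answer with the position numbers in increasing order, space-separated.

1 2 3 4 6

From /í/ at 4 rightward: 5 /ò/ blocks.
From /í/ at 4 leftward: 3 /u/ → H; 2 /e/ → H; 1 /u/ → H; word edge.
From /í/ at 6 rightward: word edge.
From /í/ at 6 leftward: 5 /ò/ blocks.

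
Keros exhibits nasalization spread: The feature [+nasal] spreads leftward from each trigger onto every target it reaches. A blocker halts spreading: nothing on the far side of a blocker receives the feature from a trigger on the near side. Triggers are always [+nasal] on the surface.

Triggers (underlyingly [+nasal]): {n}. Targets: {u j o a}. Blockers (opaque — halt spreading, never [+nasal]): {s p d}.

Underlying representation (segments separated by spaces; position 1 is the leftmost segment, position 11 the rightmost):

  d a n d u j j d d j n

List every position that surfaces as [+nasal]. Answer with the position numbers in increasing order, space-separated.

2 3 10 11

From /n/ at 3 leftward: 2 /a/ → [+nasal]; 1 /d/ blocks.
From /n/ at 11 leftward: 10 /j/ → [+nasal]; 9 /d/ blocks.
Targets with no active source: positions 5 6 7 stay [-nasal].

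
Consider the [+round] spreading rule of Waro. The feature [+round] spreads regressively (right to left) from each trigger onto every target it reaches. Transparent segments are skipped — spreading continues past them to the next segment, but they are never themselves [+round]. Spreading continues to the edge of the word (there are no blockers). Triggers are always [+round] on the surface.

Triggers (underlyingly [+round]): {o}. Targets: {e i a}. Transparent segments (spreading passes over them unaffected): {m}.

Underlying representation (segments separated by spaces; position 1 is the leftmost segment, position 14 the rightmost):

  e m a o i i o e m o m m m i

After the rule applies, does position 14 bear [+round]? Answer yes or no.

no

From /o/ at 4 leftward: 3 /a/ → [+round]; 2 /m/ transparent; 1 /e/ → [+round]; word edge.
From /o/ at 7 leftward: 6 /i/ → [+round]; 5 /i/ → [+round]; 4 /o/ is itself a trigger — this domain ends here.
From /o/ at 10 leftward: 9 /m/ transparent; 8 /e/ → [+round]; 7 /o/ is itself a trigger — this domain ends here.
Target with no active source: position 14 stays [-round].
[+round] positions on the surface: 1 3 4 5 6 7 8 10.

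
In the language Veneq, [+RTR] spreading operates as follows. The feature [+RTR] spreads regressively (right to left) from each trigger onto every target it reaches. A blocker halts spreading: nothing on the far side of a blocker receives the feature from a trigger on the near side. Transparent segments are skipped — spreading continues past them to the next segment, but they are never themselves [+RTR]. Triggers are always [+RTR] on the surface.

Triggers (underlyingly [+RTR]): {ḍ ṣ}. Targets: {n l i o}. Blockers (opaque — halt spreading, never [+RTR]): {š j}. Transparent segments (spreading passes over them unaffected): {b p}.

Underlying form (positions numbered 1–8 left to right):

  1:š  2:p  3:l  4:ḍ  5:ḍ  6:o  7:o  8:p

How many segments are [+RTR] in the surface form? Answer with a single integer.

From /ḍ/ at 4 leftward: 3 /l/ → [+RTR]; 2 /p/ transparent; 1 /š/ blocks.
From /ḍ/ at 5 leftward: 4 /ḍ/ is itself a trigger — this domain ends here.
Targets with no active source: positions 6 7 stay [-emphatic].
[+RTR] positions on the surface: 3 4 5.

3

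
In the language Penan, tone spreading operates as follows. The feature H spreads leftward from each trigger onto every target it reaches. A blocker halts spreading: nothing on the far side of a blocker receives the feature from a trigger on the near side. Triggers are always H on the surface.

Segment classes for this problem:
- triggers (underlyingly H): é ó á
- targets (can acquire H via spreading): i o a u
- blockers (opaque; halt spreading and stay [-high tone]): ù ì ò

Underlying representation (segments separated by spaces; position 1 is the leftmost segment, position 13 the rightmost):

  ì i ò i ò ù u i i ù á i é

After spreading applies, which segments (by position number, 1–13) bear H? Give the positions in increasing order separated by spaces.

11 12 13

From /á/ at 11 leftward: 10 /ù/ blocks.
From /é/ at 13 leftward: 12 /i/ → H; 11 /á/ is itself a trigger — this domain ends here.
Targets with no active source: positions 2 4 7 8 9 stay [-high tone].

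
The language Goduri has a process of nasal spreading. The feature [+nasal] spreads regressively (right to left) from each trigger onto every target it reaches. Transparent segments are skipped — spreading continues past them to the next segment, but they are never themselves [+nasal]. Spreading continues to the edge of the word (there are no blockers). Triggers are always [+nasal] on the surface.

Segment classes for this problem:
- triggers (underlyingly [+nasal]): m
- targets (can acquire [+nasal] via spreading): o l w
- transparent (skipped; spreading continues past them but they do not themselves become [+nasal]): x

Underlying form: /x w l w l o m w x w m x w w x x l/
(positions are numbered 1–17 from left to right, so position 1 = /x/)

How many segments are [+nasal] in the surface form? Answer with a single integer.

From /m/ at 7 leftward: 6 /o/ → [+nasal]; 5 /l/ → [+nasal]; 4 /w/ → [+nasal]; 3 /l/ → [+nasal]; 2 /w/ → [+nasal]; 1 /x/ transparent; word edge.
From /m/ at 11 leftward: 10 /w/ → [+nasal]; 9 /x/ transparent; 8 /w/ → [+nasal]; 7 /m/ is itself a trigger — this domain ends here.
Targets with no active source: positions 13 14 17 stay [-nasal].
[+nasal] positions on the surface: 2 3 4 5 6 7 8 10 11.

9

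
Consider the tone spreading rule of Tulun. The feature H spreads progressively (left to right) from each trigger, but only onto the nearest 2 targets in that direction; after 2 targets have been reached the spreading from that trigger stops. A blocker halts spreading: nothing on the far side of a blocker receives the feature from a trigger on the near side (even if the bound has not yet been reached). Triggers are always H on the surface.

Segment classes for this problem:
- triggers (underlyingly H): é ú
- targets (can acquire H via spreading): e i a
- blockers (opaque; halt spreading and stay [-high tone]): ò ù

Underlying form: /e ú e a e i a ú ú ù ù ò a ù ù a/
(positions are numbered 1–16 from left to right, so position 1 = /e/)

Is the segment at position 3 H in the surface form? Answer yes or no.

yes

From /ú/ at 2 rightward: 3 /e/ → H; 4 /a/ → H; bound reached.
From /ú/ at 8 rightward: 9 /ú/ is itself a trigger — this domain ends here.
From /ú/ at 9 rightward: 10 /ù/ blocks.
Targets with no active source: positions 1 5 6 7 13 16 stay [-high tone].
H positions on the surface: 2 3 4 8 9.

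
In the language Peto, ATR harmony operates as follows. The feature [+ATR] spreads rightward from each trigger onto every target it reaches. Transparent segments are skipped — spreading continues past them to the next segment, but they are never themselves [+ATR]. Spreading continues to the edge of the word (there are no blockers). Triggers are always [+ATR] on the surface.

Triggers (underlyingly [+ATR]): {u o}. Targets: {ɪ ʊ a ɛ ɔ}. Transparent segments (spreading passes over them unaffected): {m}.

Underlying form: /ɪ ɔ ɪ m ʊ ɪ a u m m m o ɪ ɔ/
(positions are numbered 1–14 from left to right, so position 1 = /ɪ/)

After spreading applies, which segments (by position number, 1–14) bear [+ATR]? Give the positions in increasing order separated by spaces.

From /u/ at 8 rightward: 9 /m/ transparent; 10 /m/ transparent; 11 /m/ transparent; 12 /o/ is itself a trigger — this domain ends here.
From /o/ at 12 rightward: 13 /ɪ/ → [+ATR]; 14 /ɔ/ → [+ATR]; word edge.
Targets with no active source: positions 1 2 3 5 6 7 stay [-ATR].

8 12 13 14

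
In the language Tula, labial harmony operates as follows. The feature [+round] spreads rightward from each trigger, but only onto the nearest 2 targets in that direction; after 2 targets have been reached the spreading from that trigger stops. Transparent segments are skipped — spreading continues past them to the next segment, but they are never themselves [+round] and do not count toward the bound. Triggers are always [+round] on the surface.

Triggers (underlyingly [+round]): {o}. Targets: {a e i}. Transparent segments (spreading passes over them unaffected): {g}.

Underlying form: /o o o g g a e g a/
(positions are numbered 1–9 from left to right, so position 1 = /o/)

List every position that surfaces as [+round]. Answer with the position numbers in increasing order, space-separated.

From /o/ at 1 rightward: 2 /o/ is itself a trigger — this domain ends here.
From /o/ at 2 rightward: 3 /o/ is itself a trigger — this domain ends here.
From /o/ at 3 rightward: 4 /g/ transparent; 5 /g/ transparent; 6 /a/ → [+round]; 7 /e/ → [+round]; bound reached.
Target with no active source: position 9 stays [-round].

1 2 3 6 7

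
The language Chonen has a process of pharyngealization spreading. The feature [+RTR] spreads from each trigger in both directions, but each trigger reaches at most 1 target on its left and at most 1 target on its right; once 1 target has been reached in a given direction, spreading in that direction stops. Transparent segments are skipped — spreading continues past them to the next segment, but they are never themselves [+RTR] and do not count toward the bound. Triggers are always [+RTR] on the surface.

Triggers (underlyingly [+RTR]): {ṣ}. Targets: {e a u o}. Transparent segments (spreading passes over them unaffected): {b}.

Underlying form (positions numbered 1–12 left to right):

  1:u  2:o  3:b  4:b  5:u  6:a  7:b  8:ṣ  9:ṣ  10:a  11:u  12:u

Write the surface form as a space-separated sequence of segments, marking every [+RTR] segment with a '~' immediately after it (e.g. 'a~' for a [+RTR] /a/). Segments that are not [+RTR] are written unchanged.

From /ṣ/ at 8 rightward: 9 /ṣ/ is itself a trigger — this domain ends here.
From /ṣ/ at 8 leftward: 7 /b/ transparent; 6 /a/ → [+RTR]; bound reached.
From /ṣ/ at 9 rightward: 10 /a/ → [+RTR]; bound reached.
From /ṣ/ at 9 leftward: 8 /ṣ/ is itself a trigger — this domain ends here.
Targets with no active source: positions 1 2 5 11 12 stay [-emphatic].
[+RTR] positions on the surface: 6 8 9 10.

u o b b u a~ b ṣ~ ṣ~ a~ u u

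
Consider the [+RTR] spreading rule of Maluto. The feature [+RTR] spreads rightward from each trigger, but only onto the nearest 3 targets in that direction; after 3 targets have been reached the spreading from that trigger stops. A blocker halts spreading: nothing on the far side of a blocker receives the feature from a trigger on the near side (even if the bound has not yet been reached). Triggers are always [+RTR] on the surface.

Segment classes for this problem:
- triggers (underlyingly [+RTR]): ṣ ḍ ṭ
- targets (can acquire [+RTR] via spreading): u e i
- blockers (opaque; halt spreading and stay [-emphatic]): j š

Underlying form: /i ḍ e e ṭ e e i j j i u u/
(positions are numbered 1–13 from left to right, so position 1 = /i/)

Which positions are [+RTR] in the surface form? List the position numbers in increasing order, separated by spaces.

2 3 4 5 6 7 8

From /ḍ/ at 2 rightward: 3 /e/ → [+RTR]; 4 /e/ → [+RTR]; 5 /ṭ/ is itself a trigger — this domain ends here.
From /ṭ/ at 5 rightward: 6 /e/ → [+RTR]; 7 /e/ → [+RTR]; 8 /i/ → [+RTR]; bound reached.
Targets with no active source: positions 1 11 12 13 stay [-emphatic].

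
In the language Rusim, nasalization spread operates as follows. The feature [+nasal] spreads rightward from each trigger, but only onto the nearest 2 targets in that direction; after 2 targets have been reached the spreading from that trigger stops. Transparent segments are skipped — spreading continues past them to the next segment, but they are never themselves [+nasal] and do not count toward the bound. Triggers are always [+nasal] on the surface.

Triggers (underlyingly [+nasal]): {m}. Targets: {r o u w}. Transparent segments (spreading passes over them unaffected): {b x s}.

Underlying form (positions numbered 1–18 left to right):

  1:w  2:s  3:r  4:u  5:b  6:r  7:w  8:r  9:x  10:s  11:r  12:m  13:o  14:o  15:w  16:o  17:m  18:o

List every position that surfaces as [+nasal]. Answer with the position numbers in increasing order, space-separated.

12 13 14 17 18

From /m/ at 12 rightward: 13 /o/ → [+nasal]; 14 /o/ → [+nasal]; bound reached.
From /m/ at 17 rightward: 18 /o/ → [+nasal]; word edge.
Targets with no active source: positions 1 3 4 6 7 8 11 15 16 stay [-nasal].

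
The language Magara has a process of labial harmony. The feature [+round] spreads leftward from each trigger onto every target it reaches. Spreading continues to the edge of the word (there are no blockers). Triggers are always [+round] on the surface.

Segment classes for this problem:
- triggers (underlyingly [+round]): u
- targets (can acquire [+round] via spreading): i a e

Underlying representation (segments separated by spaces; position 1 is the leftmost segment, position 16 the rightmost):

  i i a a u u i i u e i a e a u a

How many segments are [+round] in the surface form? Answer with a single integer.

15

From /u/ at 5 leftward: 4 /a/ → [+round]; 3 /a/ → [+round]; 2 /i/ → [+round]; 1 /i/ → [+round]; word edge.
From /u/ at 6 leftward: 5 /u/ is itself a trigger — this domain ends here.
From /u/ at 9 leftward: 8 /i/ → [+round]; 7 /i/ → [+round]; 6 /u/ is itself a trigger — this domain ends here.
From /u/ at 15 leftward: 14 /a/ → [+round]; 13 /e/ → [+round]; 12 /a/ → [+round]; 11 /i/ → [+round]; 10 /e/ → [+round]; 9 /u/ is itself a trigger — this domain ends here.
Target with no active source: position 16 stays [-round].
[+round] positions on the surface: 1 2 3 4 5 6 7 8 9 10 11 12 13 14 15.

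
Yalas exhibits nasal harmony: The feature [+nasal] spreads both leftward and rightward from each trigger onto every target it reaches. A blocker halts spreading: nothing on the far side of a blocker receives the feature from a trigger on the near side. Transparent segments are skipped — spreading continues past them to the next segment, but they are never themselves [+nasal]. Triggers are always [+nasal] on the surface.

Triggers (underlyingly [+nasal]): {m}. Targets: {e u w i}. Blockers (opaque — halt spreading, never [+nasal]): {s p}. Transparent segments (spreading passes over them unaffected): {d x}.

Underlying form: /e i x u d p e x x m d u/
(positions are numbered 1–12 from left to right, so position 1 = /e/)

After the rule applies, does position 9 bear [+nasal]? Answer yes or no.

no

From /m/ at 10 rightward: 11 /d/ transparent; 12 /u/ → [+nasal]; word edge.
From /m/ at 10 leftward: 9 /x/ transparent; 8 /x/ transparent; 7 /e/ → [+nasal]; 6 /p/ blocks.
Targets with no active source: positions 1 2 4 stay [-nasal].
[+nasal] positions on the surface: 7 10 12.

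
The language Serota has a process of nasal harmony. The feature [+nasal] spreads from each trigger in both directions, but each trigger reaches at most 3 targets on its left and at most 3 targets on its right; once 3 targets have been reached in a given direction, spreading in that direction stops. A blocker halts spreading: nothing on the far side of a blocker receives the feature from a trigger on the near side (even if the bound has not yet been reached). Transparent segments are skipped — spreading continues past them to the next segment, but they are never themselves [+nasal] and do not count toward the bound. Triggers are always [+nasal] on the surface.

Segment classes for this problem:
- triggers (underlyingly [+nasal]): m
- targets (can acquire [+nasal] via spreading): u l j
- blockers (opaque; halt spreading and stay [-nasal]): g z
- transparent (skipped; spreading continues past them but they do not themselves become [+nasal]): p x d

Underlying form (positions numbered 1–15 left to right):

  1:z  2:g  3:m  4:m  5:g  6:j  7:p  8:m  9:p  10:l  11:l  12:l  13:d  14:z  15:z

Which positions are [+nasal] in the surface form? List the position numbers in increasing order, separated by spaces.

3 4 6 8 10 11 12

From /m/ at 3 rightward: 4 /m/ is itself a trigger — this domain ends here.
From /m/ at 3 leftward: 2 /g/ blocks.
From /m/ at 4 rightward: 5 /g/ blocks.
From /m/ at 4 leftward: 3 /m/ is itself a trigger — this domain ends here.
From /m/ at 8 rightward: 9 /p/ transparent; 10 /l/ → [+nasal]; 11 /l/ → [+nasal]; 12 /l/ → [+nasal]; bound reached.
From /m/ at 8 leftward: 7 /p/ transparent; 6 /j/ → [+nasal]; 5 /g/ blocks.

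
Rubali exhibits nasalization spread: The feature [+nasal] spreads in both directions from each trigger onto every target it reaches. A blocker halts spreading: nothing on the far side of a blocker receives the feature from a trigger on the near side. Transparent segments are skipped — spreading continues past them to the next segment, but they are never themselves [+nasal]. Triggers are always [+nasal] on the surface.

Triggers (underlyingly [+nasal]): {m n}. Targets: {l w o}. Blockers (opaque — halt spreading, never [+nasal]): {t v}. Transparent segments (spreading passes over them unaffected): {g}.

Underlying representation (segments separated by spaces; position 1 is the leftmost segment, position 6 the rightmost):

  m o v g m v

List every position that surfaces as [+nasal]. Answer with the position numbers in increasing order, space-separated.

1 2 5

From /m/ at 1 rightward: 2 /o/ → [+nasal]; 3 /v/ blocks.
From /m/ at 1 leftward: word edge.
From /m/ at 5 rightward: 6 /v/ blocks.
From /m/ at 5 leftward: 4 /g/ transparent; 3 /v/ blocks.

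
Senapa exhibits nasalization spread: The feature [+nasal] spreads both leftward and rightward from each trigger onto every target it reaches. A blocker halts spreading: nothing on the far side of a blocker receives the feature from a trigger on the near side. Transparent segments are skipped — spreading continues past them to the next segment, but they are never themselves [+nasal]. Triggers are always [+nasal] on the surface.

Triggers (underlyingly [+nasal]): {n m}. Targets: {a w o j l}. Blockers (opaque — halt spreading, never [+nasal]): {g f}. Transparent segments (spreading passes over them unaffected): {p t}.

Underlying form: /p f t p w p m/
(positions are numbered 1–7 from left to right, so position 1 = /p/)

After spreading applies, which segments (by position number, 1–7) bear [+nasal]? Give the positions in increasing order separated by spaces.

5 7

From /m/ at 7 rightward: word edge.
From /m/ at 7 leftward: 6 /p/ transparent; 5 /w/ → [+nasal]; 4 /p/ transparent; 3 /t/ transparent; 2 /f/ blocks.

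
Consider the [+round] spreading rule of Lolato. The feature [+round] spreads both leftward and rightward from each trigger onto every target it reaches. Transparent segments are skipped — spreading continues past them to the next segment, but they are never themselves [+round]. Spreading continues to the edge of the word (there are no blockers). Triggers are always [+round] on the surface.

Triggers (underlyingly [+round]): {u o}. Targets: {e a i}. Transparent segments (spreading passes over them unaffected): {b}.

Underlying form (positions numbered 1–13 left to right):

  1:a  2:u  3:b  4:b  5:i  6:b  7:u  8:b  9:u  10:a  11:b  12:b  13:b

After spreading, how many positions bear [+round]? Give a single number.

6

From /u/ at 2 rightward: 3 /b/ transparent; 4 /b/ transparent; 5 /i/ → [+round]; 6 /b/ transparent; 7 /u/ is itself a trigger — this domain ends here.
From /u/ at 2 leftward: 1 /a/ → [+round]; word edge.
From /u/ at 7 rightward: 8 /b/ transparent; 9 /u/ is itself a trigger — this domain ends here.
From /u/ at 7 leftward: 6 /b/ transparent; 5 /i/ → [+round]; 4 /b/ transparent; 3 /b/ transparent; 2 /u/ is itself a trigger — this domain ends here.
From /u/ at 9 rightward: 10 /a/ → [+round]; 11 /b/ transparent; 12 /b/ transparent; 13 /b/ transparent; word edge.
From /u/ at 9 leftward: 8 /b/ transparent; 7 /u/ is itself a trigger — this domain ends here.
[+round] positions on the surface: 1 2 5 7 9 10.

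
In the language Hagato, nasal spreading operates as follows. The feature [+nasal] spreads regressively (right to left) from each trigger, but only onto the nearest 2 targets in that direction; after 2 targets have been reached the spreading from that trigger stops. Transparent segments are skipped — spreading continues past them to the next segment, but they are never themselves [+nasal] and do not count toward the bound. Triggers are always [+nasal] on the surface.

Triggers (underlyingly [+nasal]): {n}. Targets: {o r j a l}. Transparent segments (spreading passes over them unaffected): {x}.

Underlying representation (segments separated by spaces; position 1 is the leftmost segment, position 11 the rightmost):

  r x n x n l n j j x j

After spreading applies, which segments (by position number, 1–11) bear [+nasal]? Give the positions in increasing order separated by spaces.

1 3 5 6 7

From /n/ at 3 leftward: 2 /x/ transparent; 1 /r/ → [+nasal]; word edge.
From /n/ at 5 leftward: 4 /x/ transparent; 3 /n/ is itself a trigger — this domain ends here.
From /n/ at 7 leftward: 6 /l/ → [+nasal]; 5 /n/ is itself a trigger — this domain ends here.
Targets with no active source: positions 8 9 11 stay [-nasal].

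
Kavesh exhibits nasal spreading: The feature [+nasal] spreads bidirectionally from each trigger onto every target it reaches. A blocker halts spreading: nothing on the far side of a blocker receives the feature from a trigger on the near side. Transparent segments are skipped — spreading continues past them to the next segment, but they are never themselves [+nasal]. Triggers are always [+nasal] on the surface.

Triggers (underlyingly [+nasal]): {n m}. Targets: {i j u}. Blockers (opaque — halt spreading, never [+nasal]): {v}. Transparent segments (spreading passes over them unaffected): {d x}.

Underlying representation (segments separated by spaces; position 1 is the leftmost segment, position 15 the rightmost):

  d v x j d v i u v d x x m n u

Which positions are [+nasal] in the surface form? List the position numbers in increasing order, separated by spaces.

From /m/ at 13 rightward: 14 /n/ is itself a trigger — this domain ends here.
From /m/ at 13 leftward: 12 /x/ transparent; 11 /x/ transparent; 10 /d/ transparent; 9 /v/ blocks.
From /n/ at 14 rightward: 15 /u/ → [+nasal]; word edge.
From /n/ at 14 leftward: 13 /m/ is itself a trigger — this domain ends here.
Targets with no active source: positions 4 7 8 stay [-nasal].

13 14 15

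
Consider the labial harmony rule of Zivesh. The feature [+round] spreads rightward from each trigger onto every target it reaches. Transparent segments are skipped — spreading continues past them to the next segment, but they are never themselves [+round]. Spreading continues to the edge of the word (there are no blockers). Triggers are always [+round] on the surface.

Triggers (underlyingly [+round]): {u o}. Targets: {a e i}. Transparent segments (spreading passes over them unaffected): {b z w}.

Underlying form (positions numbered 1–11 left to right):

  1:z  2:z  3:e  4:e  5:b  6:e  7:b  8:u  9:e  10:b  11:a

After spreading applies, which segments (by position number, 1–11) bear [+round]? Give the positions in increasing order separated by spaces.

8 9 11

From /u/ at 8 rightward: 9 /e/ → [+round]; 10 /b/ transparent; 11 /a/ → [+round]; word edge.
Targets with no active source: positions 3 4 6 stay [-round].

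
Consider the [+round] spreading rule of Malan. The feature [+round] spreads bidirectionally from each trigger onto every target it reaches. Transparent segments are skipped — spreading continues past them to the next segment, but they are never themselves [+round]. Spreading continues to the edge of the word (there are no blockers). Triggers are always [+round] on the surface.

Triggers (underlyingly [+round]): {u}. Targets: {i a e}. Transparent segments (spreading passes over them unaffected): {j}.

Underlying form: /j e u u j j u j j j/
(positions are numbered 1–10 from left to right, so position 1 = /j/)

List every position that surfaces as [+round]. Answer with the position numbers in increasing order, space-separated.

From /u/ at 3 rightward: 4 /u/ is itself a trigger — this domain ends here.
From /u/ at 3 leftward: 2 /e/ → [+round]; 1 /j/ transparent; word edge.
From /u/ at 4 rightward: 5 /j/ transparent; 6 /j/ transparent; 7 /u/ is itself a trigger — this domain ends here.
From /u/ at 4 leftward: 3 /u/ is itself a trigger — this domain ends here.
From /u/ at 7 rightward: 8 /j/ transparent; 9 /j/ transparent; 10 /j/ transparent; word edge.
From /u/ at 7 leftward: 6 /j/ transparent; 5 /j/ transparent; 4 /u/ is itself a trigger — this domain ends here.

2 3 4 7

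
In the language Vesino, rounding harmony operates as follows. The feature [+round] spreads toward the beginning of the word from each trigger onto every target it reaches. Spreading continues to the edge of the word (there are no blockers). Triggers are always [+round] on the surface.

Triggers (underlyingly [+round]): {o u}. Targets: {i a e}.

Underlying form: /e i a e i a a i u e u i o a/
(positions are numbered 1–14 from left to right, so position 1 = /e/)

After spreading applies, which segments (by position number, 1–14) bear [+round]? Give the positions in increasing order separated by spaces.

From /u/ at 9 leftward: 8 /i/ → [+round]; 7 /a/ → [+round]; 6 /a/ → [+round]; 5 /i/ → [+round]; 4 /e/ → [+round]; 3 /a/ → [+round]; 2 /i/ → [+round]; 1 /e/ → [+round]; word edge.
From /u/ at 11 leftward: 10 /e/ → [+round]; 9 /u/ is itself a trigger — this domain ends here.
From /o/ at 13 leftward: 12 /i/ → [+round]; 11 /u/ is itself a trigger — this domain ends here.
Target with no active source: position 14 stays [-round].

1 2 3 4 5 6 7 8 9 10 11 12 13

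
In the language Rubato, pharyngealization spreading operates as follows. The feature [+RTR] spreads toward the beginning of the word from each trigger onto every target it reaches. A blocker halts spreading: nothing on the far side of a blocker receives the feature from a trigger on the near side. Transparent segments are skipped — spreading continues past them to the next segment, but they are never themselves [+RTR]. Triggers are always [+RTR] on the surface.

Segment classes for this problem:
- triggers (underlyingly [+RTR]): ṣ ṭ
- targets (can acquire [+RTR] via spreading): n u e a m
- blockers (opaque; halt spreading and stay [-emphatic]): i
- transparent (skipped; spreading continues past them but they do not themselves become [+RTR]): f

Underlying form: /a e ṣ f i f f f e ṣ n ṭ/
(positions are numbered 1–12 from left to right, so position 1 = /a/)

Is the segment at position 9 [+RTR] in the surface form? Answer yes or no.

yes

From /ṣ/ at 3 leftward: 2 /e/ → [+RTR]; 1 /a/ → [+RTR]; word edge.
From /ṣ/ at 10 leftward: 9 /e/ → [+RTR]; 8 /f/ transparent; 7 /f/ transparent; 6 /f/ transparent; 5 /i/ blocks.
From /ṭ/ at 12 leftward: 11 /n/ → [+RTR]; 10 /ṣ/ is itself a trigger — this domain ends here.
[+RTR] positions on the surface: 1 2 3 9 10 11 12.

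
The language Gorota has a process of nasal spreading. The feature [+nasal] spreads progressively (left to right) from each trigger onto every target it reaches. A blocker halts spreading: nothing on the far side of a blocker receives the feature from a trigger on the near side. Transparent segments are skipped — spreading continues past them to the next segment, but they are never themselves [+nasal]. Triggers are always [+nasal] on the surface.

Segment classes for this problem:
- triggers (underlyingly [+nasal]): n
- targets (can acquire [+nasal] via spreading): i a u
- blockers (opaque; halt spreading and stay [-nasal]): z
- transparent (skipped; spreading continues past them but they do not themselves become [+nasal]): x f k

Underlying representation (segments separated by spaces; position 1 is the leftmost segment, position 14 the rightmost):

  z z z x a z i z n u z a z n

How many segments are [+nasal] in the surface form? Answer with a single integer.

3

From /n/ at 9 rightward: 10 /u/ → [+nasal]; 11 /z/ blocks.
From /n/ at 14 rightward: word edge.
Targets with no active source: positions 5 7 12 stay [-nasal].
[+nasal] positions on the surface: 9 10 14.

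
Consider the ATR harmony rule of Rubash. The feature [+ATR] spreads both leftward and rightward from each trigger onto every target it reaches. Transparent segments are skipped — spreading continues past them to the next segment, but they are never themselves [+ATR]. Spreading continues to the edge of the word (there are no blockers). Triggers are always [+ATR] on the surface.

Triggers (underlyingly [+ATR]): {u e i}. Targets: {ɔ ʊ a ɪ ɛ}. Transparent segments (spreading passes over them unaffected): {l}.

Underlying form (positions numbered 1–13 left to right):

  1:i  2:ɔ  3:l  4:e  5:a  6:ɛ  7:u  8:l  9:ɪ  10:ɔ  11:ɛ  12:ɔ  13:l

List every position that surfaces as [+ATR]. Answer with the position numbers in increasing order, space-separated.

From /i/ at 1 rightward: 2 /ɔ/ → [+ATR]; 3 /l/ transparent; 4 /e/ is itself a trigger — this domain ends here.
From /i/ at 1 leftward: word edge.
From /e/ at 4 rightward: 5 /a/ → [+ATR]; 6 /ɛ/ → [+ATR]; 7 /u/ is itself a trigger — this domain ends here.
From /e/ at 4 leftward: 3 /l/ transparent; 2 /ɔ/ → [+ATR]; 1 /i/ is itself a trigger — this domain ends here.
From /u/ at 7 rightward: 8 /l/ transparent; 9 /ɪ/ → [+ATR]; 10 /ɔ/ → [+ATR]; 11 /ɛ/ → [+ATR]; 12 /ɔ/ → [+ATR]; 13 /l/ transparent; word edge.
From /u/ at 7 leftward: 6 /ɛ/ → [+ATR]; 5 /a/ → [+ATR]; 4 /e/ is itself a trigger — this domain ends here.

1 2 4 5 6 7 9 10 11 12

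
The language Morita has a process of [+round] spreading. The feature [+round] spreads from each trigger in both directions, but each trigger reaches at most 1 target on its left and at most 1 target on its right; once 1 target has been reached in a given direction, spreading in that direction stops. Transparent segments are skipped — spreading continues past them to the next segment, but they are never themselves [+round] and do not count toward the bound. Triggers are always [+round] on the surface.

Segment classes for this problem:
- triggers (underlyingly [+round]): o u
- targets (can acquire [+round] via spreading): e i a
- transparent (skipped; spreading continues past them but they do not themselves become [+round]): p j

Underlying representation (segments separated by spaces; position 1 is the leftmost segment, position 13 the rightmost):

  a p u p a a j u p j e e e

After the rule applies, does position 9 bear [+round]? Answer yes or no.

no

From /u/ at 3 rightward: 4 /p/ transparent; 5 /a/ → [+round]; bound reached.
From /u/ at 3 leftward: 2 /p/ transparent; 1 /a/ → [+round]; bound reached.
From /u/ at 8 rightward: 9 /p/ transparent; 10 /j/ transparent; 11 /e/ → [+round]; bound reached.
From /u/ at 8 leftward: 7 /j/ transparent; 6 /a/ → [+round]; bound reached.
Targets with no active source: positions 12 13 stay [-round].
[+round] positions on the surface: 1 3 5 6 8 11.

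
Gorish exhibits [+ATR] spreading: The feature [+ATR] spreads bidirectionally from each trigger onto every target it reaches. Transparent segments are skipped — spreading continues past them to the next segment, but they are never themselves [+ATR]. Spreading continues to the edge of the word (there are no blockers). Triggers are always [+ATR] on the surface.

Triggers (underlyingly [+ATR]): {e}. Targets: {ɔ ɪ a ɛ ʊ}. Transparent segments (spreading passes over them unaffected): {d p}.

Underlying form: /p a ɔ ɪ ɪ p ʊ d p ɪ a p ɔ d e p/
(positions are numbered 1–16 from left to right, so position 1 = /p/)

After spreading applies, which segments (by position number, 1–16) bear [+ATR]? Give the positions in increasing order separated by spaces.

2 3 4 5 7 10 11 13 15

From /e/ at 15 rightward: 16 /p/ transparent; word edge.
From /e/ at 15 leftward: 14 /d/ transparent; 13 /ɔ/ → [+ATR]; 12 /p/ transparent; 11 /a/ → [+ATR]; 10 /ɪ/ → [+ATR]; 9 /p/ transparent; 8 /d/ transparent; 7 /ʊ/ → [+ATR]; 6 /p/ transparent; 5 /ɪ/ → [+ATR]; 4 /ɪ/ → [+ATR]; 3 /ɔ/ → [+ATR]; 2 /a/ → [+ATR]; 1 /p/ transparent; word edge.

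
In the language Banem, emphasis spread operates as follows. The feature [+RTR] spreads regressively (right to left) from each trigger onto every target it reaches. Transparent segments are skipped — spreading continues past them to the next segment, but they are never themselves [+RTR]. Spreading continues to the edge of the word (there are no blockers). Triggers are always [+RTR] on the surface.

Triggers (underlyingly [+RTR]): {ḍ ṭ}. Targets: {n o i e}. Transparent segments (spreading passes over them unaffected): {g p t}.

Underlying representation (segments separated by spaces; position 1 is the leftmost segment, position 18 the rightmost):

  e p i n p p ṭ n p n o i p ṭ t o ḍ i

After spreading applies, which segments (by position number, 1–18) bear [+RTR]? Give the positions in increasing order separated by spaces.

From /ṭ/ at 7 leftward: 6 /p/ transparent; 5 /p/ transparent; 4 /n/ → [+RTR]; 3 /i/ → [+RTR]; 2 /p/ transparent; 1 /e/ → [+RTR]; word edge.
From /ṭ/ at 14 leftward: 13 /p/ transparent; 12 /i/ → [+RTR]; 11 /o/ → [+RTR]; 10 /n/ → [+RTR]; 9 /p/ transparent; 8 /n/ → [+RTR]; 7 /ṭ/ is itself a trigger — this domain ends here.
From /ḍ/ at 17 leftward: 16 /o/ → [+RTR]; 15 /t/ transparent; 14 /ṭ/ is itself a trigger — this domain ends here.
Target with no active source: position 18 stays [-emphatic].

1 3 4 7 8 10 11 12 14 16 17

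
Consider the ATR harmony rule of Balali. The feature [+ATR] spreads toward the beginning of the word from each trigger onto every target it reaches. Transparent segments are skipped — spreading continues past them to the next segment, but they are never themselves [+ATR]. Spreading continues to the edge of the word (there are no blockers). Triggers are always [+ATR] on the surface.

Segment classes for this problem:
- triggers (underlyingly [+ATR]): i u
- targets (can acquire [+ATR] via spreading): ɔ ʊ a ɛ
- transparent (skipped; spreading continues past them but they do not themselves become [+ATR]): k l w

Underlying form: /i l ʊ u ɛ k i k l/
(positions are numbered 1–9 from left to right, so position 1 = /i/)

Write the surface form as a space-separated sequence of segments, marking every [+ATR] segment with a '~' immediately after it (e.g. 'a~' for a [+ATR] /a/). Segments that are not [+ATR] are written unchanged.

i~ l ʊ~ u~ ɛ~ k i~ k l

From /i/ at 1 leftward: word edge.
From /u/ at 4 leftward: 3 /ʊ/ → [+ATR]; 2 /l/ transparent; 1 /i/ is itself a trigger — this domain ends here.
From /i/ at 7 leftward: 6 /k/ transparent; 5 /ɛ/ → [+ATR]; 4 /u/ is itself a trigger — this domain ends here.
[+ATR] positions on the surface: 1 3 4 5 7.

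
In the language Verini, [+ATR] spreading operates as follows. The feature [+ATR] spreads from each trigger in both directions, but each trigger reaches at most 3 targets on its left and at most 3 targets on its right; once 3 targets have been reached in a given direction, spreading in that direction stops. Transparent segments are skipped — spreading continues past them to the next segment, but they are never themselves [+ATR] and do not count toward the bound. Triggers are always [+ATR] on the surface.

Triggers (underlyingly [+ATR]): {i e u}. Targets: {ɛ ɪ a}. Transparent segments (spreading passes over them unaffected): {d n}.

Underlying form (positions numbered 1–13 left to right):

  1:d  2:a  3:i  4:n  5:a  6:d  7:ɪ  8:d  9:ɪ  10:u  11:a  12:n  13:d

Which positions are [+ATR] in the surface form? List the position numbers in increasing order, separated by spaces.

2 3 5 7 9 10 11

From /i/ at 3 rightward: 4 /n/ transparent; 5 /a/ → [+ATR]; 6 /d/ transparent; 7 /ɪ/ → [+ATR]; 8 /d/ transparent; 9 /ɪ/ → [+ATR]; bound reached.
From /i/ at 3 leftward: 2 /a/ → [+ATR]; 1 /d/ transparent; word edge.
From /u/ at 10 rightward: 11 /a/ → [+ATR]; 12 /n/ transparent; 13 /d/ transparent; word edge.
From /u/ at 10 leftward: 9 /ɪ/ → [+ATR]; 8 /d/ transparent; 7 /ɪ/ → [+ATR]; 6 /d/ transparent; 5 /a/ → [+ATR]; bound reached.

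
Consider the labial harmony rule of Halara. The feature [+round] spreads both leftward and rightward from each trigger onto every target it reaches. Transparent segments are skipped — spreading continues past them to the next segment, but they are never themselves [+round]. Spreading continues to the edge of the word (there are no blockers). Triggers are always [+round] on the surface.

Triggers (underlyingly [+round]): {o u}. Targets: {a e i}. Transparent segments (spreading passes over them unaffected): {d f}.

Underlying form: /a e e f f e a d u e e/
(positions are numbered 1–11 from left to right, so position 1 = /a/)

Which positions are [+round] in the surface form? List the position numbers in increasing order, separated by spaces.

1 2 3 6 7 9 10 11

From /u/ at 9 rightward: 10 /e/ → [+round]; 11 /e/ → [+round]; word edge.
From /u/ at 9 leftward: 8 /d/ transparent; 7 /a/ → [+round]; 6 /e/ → [+round]; 5 /f/ transparent; 4 /f/ transparent; 3 /e/ → [+round]; 2 /e/ → [+round]; 1 /a/ → [+round]; word edge.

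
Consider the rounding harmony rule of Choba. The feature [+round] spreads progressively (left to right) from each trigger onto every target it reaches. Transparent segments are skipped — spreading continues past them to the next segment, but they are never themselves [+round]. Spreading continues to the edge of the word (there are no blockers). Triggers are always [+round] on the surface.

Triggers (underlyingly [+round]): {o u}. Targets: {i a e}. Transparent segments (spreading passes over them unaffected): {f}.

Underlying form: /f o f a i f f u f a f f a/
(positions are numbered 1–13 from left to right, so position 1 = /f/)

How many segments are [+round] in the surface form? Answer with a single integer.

6

From /o/ at 2 rightward: 3 /f/ transparent; 4 /a/ → [+round]; 5 /i/ → [+round]; 6 /f/ transparent; 7 /f/ transparent; 8 /u/ is itself a trigger — this domain ends here.
From /u/ at 8 rightward: 9 /f/ transparent; 10 /a/ → [+round]; 11 /f/ transparent; 12 /f/ transparent; 13 /a/ → [+round]; word edge.
[+round] positions on the surface: 2 4 5 8 10 13.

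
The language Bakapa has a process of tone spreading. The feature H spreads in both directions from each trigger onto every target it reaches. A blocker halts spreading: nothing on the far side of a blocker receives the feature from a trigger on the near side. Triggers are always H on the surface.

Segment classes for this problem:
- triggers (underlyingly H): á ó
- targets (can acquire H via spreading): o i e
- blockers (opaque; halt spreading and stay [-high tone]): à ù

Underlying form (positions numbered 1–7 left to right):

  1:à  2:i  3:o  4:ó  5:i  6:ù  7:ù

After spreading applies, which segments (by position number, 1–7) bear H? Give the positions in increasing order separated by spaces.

2 3 4 5

From /ó/ at 4 rightward: 5 /i/ → H; 6 /ù/ blocks.
From /ó/ at 4 leftward: 3 /o/ → H; 2 /i/ → H; 1 /à/ blocks.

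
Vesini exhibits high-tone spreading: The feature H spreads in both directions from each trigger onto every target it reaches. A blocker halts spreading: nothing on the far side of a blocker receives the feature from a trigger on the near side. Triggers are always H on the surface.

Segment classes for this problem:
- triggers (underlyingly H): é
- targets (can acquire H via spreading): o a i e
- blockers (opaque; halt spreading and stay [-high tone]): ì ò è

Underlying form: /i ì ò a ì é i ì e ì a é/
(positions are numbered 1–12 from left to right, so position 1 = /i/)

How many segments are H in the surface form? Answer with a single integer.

From /é/ at 6 rightward: 7 /i/ → H; 8 /ì/ blocks.
From /é/ at 6 leftward: 5 /ì/ blocks.
From /é/ at 12 rightward: word edge.
From /é/ at 12 leftward: 11 /a/ → H; 10 /ì/ blocks.
Targets with no active source: positions 1 4 9 stay [-high tone].
H positions on the surface: 6 7 11 12.

4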